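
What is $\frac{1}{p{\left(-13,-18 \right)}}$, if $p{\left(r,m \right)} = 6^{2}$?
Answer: $\frac{1}{36} \approx 0.027778$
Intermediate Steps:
$p{\left(r,m \right)} = 36$
$\frac{1}{p{\left(-13,-18 \right)}} = \frac{1}{36}$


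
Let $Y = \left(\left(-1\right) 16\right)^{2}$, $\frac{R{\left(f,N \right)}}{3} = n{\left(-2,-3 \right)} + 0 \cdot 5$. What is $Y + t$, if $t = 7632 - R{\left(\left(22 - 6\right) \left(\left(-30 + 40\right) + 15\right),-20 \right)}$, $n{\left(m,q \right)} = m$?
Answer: $7894$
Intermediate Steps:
$R{\left(f,N \right)} = -6$ ($R{\left(f,N \right)} = 3 \left(-2 + 0 \cdot 5\right) = 3 \left(-2 + 0\right) = 3 \left(-2\right) = -6$)
$Y = 256$ ($Y = \left(-16\right)^{2} = 256$)
$t = 7638$ ($t = 7632 - -6 = 7632 + 6 = 7638$)
$Y + t = 256 + 7638 = 7894$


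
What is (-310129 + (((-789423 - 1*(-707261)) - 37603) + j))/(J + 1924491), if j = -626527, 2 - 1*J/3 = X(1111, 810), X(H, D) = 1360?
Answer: -1056421/1920417 ≈ -0.55010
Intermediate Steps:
J = -4074 (J = 6 - 3*1360 = 6 - 4080 = -4074)
(-310129 + (((-789423 - 1*(-707261)) - 37603) + j))/(J + 1924491) = (-310129 + (((-789423 - 1*(-707261)) - 37603) - 626527))/(-4074 + 1924491) = (-310129 + (((-789423 + 707261) - 37603) - 626527))/1920417 = (-310129 + ((-82162 - 37603) - 626527))*(1/1920417) = (-310129 + (-119765 - 626527))*(1/1920417) = (-310129 - 746292)*(1/1920417) = -1056421*1/1920417 = -1056421/1920417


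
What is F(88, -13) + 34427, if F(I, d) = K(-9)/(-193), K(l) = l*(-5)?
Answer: 6644366/193 ≈ 34427.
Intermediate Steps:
K(l) = -5*l
F(I, d) = -45/193 (F(I, d) = -5*(-9)/(-193) = 45*(-1/193) = -45/193)
F(88, -13) + 34427 = -45/193 + 34427 = 6644366/193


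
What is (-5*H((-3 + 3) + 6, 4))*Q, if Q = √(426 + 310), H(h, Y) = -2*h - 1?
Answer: 260*√46 ≈ 1763.4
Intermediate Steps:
H(h, Y) = -1 - 2*h
Q = 4*√46 (Q = √736 = 4*√46 ≈ 27.129)
(-5*H((-3 + 3) + 6, 4))*Q = (-5*(-1 - 2*((-3 + 3) + 6)))*(4*√46) = (-5*(-1 - 2*(0 + 6)))*(4*√46) = (-5*(-1 - 2*6))*(4*√46) = (-5*(-1 - 12))*(4*√46) = (-5*(-13))*(4*√46) = 65*(4*√46) = 260*√46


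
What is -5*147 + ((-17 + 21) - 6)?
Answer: -737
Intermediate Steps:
-5*147 + ((-17 + 21) - 6) = -735 + (4 - 6) = -735 - 2 = -737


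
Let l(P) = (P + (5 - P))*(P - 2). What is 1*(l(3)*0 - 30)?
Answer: -30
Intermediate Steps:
l(P) = -10 + 5*P (l(P) = 5*(-2 + P) = -10 + 5*P)
1*(l(3)*0 - 30) = 1*((-10 + 5*3)*0 - 30) = 1*((-10 + 15)*0 - 30) = 1*(5*0 - 30) = 1*(0 - 30) = 1*(-30) = -30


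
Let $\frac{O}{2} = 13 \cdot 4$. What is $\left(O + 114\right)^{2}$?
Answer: $47524$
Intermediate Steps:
$O = 104$ ($O = 2 \cdot 13 \cdot 4 = 2 \cdot 52 = 104$)
$\left(O + 114\right)^{2} = \left(104 + 114\right)^{2} = 218^{2} = 47524$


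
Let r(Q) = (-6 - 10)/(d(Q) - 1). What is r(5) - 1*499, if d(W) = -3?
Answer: -495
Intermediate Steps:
r(Q) = 4 (r(Q) = (-6 - 10)/(-3 - 1) = -16/(-4) = -16*(-1/4) = 4)
r(5) - 1*499 = 4 - 1*499 = 4 - 499 = -495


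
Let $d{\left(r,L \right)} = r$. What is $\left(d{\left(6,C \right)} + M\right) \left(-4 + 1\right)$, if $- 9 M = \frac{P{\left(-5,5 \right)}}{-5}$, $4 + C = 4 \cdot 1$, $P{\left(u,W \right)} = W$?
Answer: $- \frac{55}{3} \approx -18.333$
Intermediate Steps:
$C = 0$ ($C = -4 + 4 \cdot 1 = -4 + 4 = 0$)
$M = \frac{1}{9}$ ($M = - \frac{5 \frac{1}{-5}}{9} = - \frac{5 \left(- \frac{1}{5}\right)}{9} = \left(- \frac{1}{9}\right) \left(-1\right) = \frac{1}{9} \approx 0.11111$)
$\left(d{\left(6,C \right)} + M\right) \left(-4 + 1\right) = \left(6 + \frac{1}{9}\right) \left(-4 + 1\right) = \frac{55}{9} \left(-3\right) = - \frac{55}{3}$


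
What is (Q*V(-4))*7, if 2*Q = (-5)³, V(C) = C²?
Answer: -7000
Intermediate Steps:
Q = -125/2 (Q = (½)*(-5)³ = (½)*(-125) = -125/2 ≈ -62.500)
(Q*V(-4))*7 = -125/2*(-4)²*7 = -125/2*16*7 = -1000*7 = -7000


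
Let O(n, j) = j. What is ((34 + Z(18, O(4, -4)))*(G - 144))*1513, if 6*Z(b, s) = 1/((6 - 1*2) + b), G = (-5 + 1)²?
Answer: -217339424/33 ≈ -6.5860e+6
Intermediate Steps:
G = 16 (G = (-4)² = 16)
Z(b, s) = 1/(6*(4 + b)) (Z(b, s) = 1/(6*((6 - 1*2) + b)) = 1/(6*((6 - 2) + b)) = 1/(6*(4 + b)))
((34 + Z(18, O(4, -4)))*(G - 144))*1513 = ((34 + 1/(6*(4 + 18)))*(16 - 144))*1513 = ((34 + (⅙)/22)*(-128))*1513 = ((34 + (⅙)*(1/22))*(-128))*1513 = ((34 + 1/132)*(-128))*1513 = ((4489/132)*(-128))*1513 = -143648/33*1513 = -217339424/33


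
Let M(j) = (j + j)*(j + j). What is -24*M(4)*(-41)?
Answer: 62976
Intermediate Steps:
M(j) = 4*j**2 (M(j) = (2*j)*(2*j) = 4*j**2)
-24*M(4)*(-41) = -96*4**2*(-41) = -96*16*(-41) = -24*64*(-41) = -1536*(-41) = 62976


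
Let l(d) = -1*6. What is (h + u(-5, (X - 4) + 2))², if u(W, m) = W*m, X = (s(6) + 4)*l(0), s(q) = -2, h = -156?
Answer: 7396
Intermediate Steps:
l(d) = -6
X = -12 (X = (-2 + 4)*(-6) = 2*(-6) = -12)
(h + u(-5, (X - 4) + 2))² = (-156 - 5*((-12 - 4) + 2))² = (-156 - 5*(-16 + 2))² = (-156 - 5*(-14))² = (-156 + 70)² = (-86)² = 7396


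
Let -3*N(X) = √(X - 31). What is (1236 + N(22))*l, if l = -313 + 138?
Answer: -216300 + 175*I ≈ -2.163e+5 + 175.0*I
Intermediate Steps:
l = -175
N(X) = -√(-31 + X)/3 (N(X) = -√(X - 31)/3 = -√(-31 + X)/3)
(1236 + N(22))*l = (1236 - √(-31 + 22)/3)*(-175) = (1236 - I)*(-175) = -216300 + 175*I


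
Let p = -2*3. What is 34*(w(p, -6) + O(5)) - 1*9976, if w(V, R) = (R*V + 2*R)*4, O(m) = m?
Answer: -6542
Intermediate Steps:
p = -6
w(V, R) = 8*R + 4*R*V (w(V, R) = (2*R + R*V)*4 = 8*R + 4*R*V)
34*(w(p, -6) + O(5)) - 1*9976 = 34*(4*(-6)*(2 - 6) + 5) - 1*9976 = 34*(4*(-6)*(-4) + 5) - 9976 = 34*(96 + 5) - 9976 = 34*101 - 9976 = 3434 - 9976 = -6542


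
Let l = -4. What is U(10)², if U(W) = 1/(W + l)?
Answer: 1/36 ≈ 0.027778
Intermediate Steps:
U(W) = 1/(-4 + W) (U(W) = 1/(W - 4) = 1/(-4 + W))
U(10)² = (1/(-4 + 10))² = (1/6)² = (⅙)² = 1/36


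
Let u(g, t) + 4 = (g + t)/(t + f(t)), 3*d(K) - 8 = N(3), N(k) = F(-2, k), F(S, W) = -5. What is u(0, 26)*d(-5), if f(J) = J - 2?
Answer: -87/25 ≈ -3.4800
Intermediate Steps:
f(J) = -2 + J
N(k) = -5
d(K) = 1 (d(K) = 8/3 + (⅓)*(-5) = 8/3 - 5/3 = 1)
u(g, t) = -4 + (g + t)/(-2 + 2*t) (u(g, t) = -4 + (g + t)/(t + (-2 + t)) = -4 + (g + t)/(-2 + 2*t))
u(0, 26)*d(-5) = ((8 + 0 - 7*26)/(2*(-1 + 26)))*1 = ((½)*(8 + 0 - 182)/25)*1 = ((½)*(1/25)*(-174))*1 = -87/25*1 = -87/25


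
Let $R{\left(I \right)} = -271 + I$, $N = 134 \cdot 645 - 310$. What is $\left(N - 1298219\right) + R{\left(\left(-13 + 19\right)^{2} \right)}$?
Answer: $-1212334$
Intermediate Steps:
$N = 86120$ ($N = 86430 - 310 = 86120$)
$\left(N - 1298219\right) + R{\left(\left(-13 + 19\right)^{2} \right)} = \left(86120 - 1298219\right) - \left(271 - \left(-13 + 19\right)^{2}\right) = -1212099 - \left(271 - 6^{2}\right) = -1212099 + \left(-271 + 36\right) = -1212099 - 235 = -1212334$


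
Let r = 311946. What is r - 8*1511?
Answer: 299858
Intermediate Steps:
r - 8*1511 = 311946 - 8*1511 = 311946 - 1*12088 = 311946 - 12088 = 299858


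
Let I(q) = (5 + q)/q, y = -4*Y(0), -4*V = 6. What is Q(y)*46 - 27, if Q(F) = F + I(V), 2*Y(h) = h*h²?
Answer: -403/3 ≈ -134.33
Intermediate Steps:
V = -3/2 (V = -¼*6 = -3/2 ≈ -1.5000)
Y(h) = h³/2 (Y(h) = (h*h²)/2 = h³/2)
y = 0 (y = -2*0³ = -2*0 = -4*0 = 0)
I(q) = (5 + q)/q
Q(F) = -7/3 + F (Q(F) = F + (5 - 3/2)/(-3/2) = F - ⅔*7/2 = F - 7/3 = -7/3 + F)
Q(y)*46 - 27 = (-7/3 + 0)*46 - 27 = -7/3*46 - 27 = -322/3 - 27 = -403/3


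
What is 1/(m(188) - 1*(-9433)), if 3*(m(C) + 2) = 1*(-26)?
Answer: 3/28267 ≈ 0.00010613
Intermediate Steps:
m(C) = -32/3 (m(C) = -2 + (1*(-26))/3 = -2 + (⅓)*(-26) = -2 - 26/3 = -32/3)
1/(m(188) - 1*(-9433)) = 1/(-32/3 - 1*(-9433)) = 1/(-32/3 + 9433) = 1/(28267/3) = 3/28267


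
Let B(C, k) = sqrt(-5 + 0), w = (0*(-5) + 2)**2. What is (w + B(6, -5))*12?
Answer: 48 + 12*I*sqrt(5) ≈ 48.0 + 26.833*I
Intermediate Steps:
w = 4 (w = (0 + 2)**2 = 2**2 = 4)
B(C, k) = I*sqrt(5) (B(C, k) = sqrt(-5) = I*sqrt(5))
(w + B(6, -5))*12 = (4 + I*sqrt(5))*12 = 48 + 12*I*sqrt(5)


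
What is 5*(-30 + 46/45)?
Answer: -1304/9 ≈ -144.89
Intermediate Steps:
5*(-30 + 46/45) = 5*(-1304/45) = -1304/9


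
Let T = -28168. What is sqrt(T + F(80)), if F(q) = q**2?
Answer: 2*I*sqrt(5442) ≈ 147.54*I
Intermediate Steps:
sqrt(T + F(80)) = sqrt(-28168 + 80**2) = sqrt(-28168 + 6400) = sqrt(-21768) = 2*I*sqrt(5442)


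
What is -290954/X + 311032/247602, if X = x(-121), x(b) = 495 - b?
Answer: -17962299149/38130708 ≈ -471.07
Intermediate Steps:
X = 616 (X = 495 - 1*(-121) = 495 + 121 = 616)
-290954/X + 311032/247602 = -290954/616 + 311032/247602 = -290954*1/616 + 311032*(1/247602) = -145477/308 + 155516/123801 = -17962299149/38130708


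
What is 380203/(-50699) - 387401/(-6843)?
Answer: 17039114170/346933257 ≈ 49.114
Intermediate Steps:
380203/(-50699) - 387401/(-6843) = 380203*(-1/50699) - 387401*(-1/6843) = -380203/50699 + 387401/6843 = 17039114170/346933257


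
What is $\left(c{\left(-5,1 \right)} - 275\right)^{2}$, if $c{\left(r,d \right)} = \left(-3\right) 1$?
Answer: $77284$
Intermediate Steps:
$c{\left(r,d \right)} = -3$
$\left(c{\left(-5,1 \right)} - 275\right)^{2} = \left(-3 - 275\right)^{2} = \left(-278\right)^{2} = 77284$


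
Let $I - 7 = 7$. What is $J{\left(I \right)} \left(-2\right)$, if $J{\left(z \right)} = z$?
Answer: $-28$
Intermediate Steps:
$I = 14$ ($I = 7 + 7 = 14$)
$J{\left(I \right)} \left(-2\right) = 14 \left(-2\right) = -28$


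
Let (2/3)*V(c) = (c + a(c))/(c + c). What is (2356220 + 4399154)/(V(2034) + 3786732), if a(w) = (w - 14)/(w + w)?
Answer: 18632024050896/10444202745211 ≈ 1.7840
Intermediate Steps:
a(w) = (-14 + w)/(2*w) (a(w) = (-14 + w)/((2*w)) = (-14 + w)*(1/(2*w)) = (-14 + w)/(2*w))
V(c) = 3*(c + (-14 + c)/(2*c))/(4*c) (V(c) = 3*((c + (-14 + c)/(2*c))/(c + c))/2 = 3*((c + (-14 + c)/(2*c))/((2*c)))/2 = 3*((c + (-14 + c)/(2*c))*(1/(2*c)))/2 = 3*((c + (-14 + c)/(2*c))/(2*c))/2 = 3*(c + (-14 + c)/(2*c))/(4*c))
(2356220 + 4399154)/(V(2034) + 3786732) = (2356220 + 4399154)/((3/8)*(-14 + 2034 + 2*2034²)/2034² + 3786732) = 6755374/((3/8)*(1/4137156)*(-14 + 2034 + 2*4137156) + 3786732) = 6755374/((3/8)*(1/4137156)*(-14 + 2034 + 8274312) + 3786732) = 6755374/((3/8)*(1/4137156)*8276332 + 3786732) = 6755374/(2069083/2758104 + 3786732) = 6755374/(10444202745211/2758104) = 6755374*(2758104/10444202745211) = 18632024050896/10444202745211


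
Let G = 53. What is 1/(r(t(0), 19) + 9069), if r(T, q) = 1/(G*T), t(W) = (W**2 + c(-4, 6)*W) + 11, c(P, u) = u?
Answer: 583/5287228 ≈ 0.00011027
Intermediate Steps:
t(W) = 11 + W**2 + 6*W (t(W) = (W**2 + 6*W) + 11 = 11 + W**2 + 6*W)
r(T, q) = 1/(53*T)
1/(r(t(0), 19) + 9069) = 1/(1/(53*(11 + 0**2 + 6*0)) + 9069) = 1/(1/(53*(11 + 0 + 0)) + 9069) = 1/((1/53)/11 + 9069) = 1/((1/53)*(1/11) + 9069) = 1/(1/583 + 9069) = 1/(5287228/583) = 583/5287228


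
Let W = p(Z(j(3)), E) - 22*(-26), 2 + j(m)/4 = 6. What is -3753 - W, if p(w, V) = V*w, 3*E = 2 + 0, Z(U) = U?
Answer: -13007/3 ≈ -4335.7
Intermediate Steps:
j(m) = 16 (j(m) = -8 + 4*6 = -8 + 24 = 16)
E = 2/3 (E = (2 + 0)/3 = (1/3)*2 = 2/3 ≈ 0.66667)
W = 1748/3 (W = (2/3)*16 - 22*(-26) = 32/3 + 572 = 1748/3 ≈ 582.67)
-3753 - W = -3753 - 1*1748/3 = -3753 - 1748/3 = -13007/3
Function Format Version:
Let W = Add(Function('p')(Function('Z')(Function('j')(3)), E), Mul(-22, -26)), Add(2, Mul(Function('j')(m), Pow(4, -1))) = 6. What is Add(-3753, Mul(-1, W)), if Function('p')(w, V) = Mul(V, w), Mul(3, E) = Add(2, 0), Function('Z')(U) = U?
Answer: Rational(-13007, 3) ≈ -4335.7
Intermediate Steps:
Function('j')(m) = 16 (Function('j')(m) = Add(-8, Mul(4, 6)) = Add(-8, 24) = 16)
E = Rational(2, 3) (E = Mul(Rational(1, 3), Add(2, 0)) = Mul(Rational(1, 3), 2) = Rational(2, 3) ≈ 0.66667)
W = Rational(1748, 3) (W = Add(Mul(Rational(2, 3), 16), Mul(-22, -26)) = Add(Rational(32, 3), 572) = Rational(1748, 3) ≈ 582.67)
Add(-3753, Mul(-1, W)) = Add(-3753, Mul(-1, Rational(1748, 3))) = Add(-3753, Rational(-1748, 3)) = Rational(-13007, 3)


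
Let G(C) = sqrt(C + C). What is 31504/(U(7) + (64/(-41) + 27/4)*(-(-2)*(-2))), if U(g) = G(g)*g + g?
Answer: 364249248/417535 + 185353784*sqrt(14)/417535 ≈ 2533.4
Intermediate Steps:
G(C) = sqrt(2)*sqrt(C) (G(C) = sqrt(2*C) = sqrt(2)*sqrt(C))
U(g) = g + sqrt(2)*g**(3/2) (U(g) = (sqrt(2)*sqrt(g))*g + g = sqrt(2)*g**(3/2) + g = g + sqrt(2)*g**(3/2))
31504/(U(7) + (64/(-41) + 27/4)*(-(-2)*(-2))) = 31504/((7 + sqrt(2)*7**(3/2)) + (64/(-41) + 27/4)*(-(-2)*(-2))) = 31504/((7 + sqrt(2)*(7*sqrt(7))) + (64*(-1/41) + 27*(1/4))*(-1*4)) = 31504/((7 + 7*sqrt(14)) + (-64/41 + 27/4)*(-4)) = 31504/((7 + 7*sqrt(14)) + (851/164)*(-4)) = 31504/((7 + 7*sqrt(14)) - 851/41) = 31504/(-564/41 + 7*sqrt(14))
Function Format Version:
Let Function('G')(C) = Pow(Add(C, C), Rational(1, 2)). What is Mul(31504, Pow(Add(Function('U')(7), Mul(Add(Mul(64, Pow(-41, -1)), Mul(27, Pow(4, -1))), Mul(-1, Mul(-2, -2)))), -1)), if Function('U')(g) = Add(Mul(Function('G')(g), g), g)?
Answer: Add(Rational(364249248, 417535), Mul(Rational(185353784, 417535), Pow(14, Rational(1, 2)))) ≈ 2533.4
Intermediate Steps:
Function('G')(C) = Mul(Pow(2, Rational(1, 2)), Pow(C, Rational(1, 2))) (Function('G')(C) = Pow(Mul(2, C), Rational(1, 2)) = Mul(Pow(2, Rational(1, 2)), Pow(C, Rational(1, 2))))
Function('U')(g) = Add(g, Mul(Pow(2, Rational(1, 2)), Pow(g, Rational(3, 2)))) (Function('U')(g) = Add(Mul(Mul(Pow(2, Rational(1, 2)), Pow(g, Rational(1, 2))), g), g) = Add(Mul(Pow(2, Rational(1, 2)), Pow(g, Rational(3, 2))), g) = Add(g, Mul(Pow(2, Rational(1, 2)), Pow(g, Rational(3, 2)))))
Mul(31504, Pow(Add(Function('U')(7), Mul(Add(Mul(64, Pow(-41, -1)), Mul(27, Pow(4, -1))), Mul(-1, Mul(-2, -2)))), -1)) = Mul(31504, Pow(Add(Add(7, Mul(Pow(2, Rational(1, 2)), Pow(7, Rational(3, 2)))), Mul(Add(Mul(64, Pow(-41, -1)), Mul(27, Pow(4, -1))), Mul(-1, Mul(-2, -2)))), -1)) = Mul(31504, Pow(Add(Add(7, Mul(Pow(2, Rational(1, 2)), Mul(7, Pow(7, Rational(1, 2))))), Mul(Add(Mul(64, Rational(-1, 41)), Mul(27, Rational(1, 4))), Mul(-1, 4))), -1)) = Mul(31504, Pow(Add(Add(7, Mul(7, Pow(14, Rational(1, 2)))), Mul(Add(Rational(-64, 41), Rational(27, 4)), -4)), -1)) = Mul(31504, Pow(Add(Add(7, Mul(7, Pow(14, Rational(1, 2)))), Mul(Rational(851, 164), -4)), -1)) = Mul(31504, Pow(Add(Add(7, Mul(7, Pow(14, Rational(1, 2)))), Rational(-851, 41)), -1)) = Mul(31504, Pow(Add(Rational(-564, 41), Mul(7, Pow(14, Rational(1, 2)))), -1))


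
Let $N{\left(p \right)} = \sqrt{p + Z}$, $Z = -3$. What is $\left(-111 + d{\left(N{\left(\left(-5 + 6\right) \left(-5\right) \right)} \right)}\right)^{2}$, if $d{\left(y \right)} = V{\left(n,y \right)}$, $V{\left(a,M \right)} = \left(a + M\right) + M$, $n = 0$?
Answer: $12289 - 888 i \sqrt{2} \approx 12289.0 - 1255.8 i$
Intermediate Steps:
$V{\left(a,M \right)} = a + 2 M$ ($V{\left(a,M \right)} = \left(M + a\right) + M = a + 2 M$)
$N{\left(p \right)} = \sqrt{-3 + p}$ ($N{\left(p \right)} = \sqrt{p - 3} = \sqrt{-3 + p}$)
$d{\left(y \right)} = 2 y$ ($d{\left(y \right)} = 0 + 2 y = 2 y$)
$\left(-111 + d{\left(N{\left(\left(-5 + 6\right) \left(-5\right) \right)} \right)}\right)^{2} = \left(-111 + 2 \sqrt{-3 + \left(-5 + 6\right) \left(-5\right)}\right)^{2} = \left(-111 + 2 \sqrt{-3 + 1 \left(-5\right)}\right)^{2} = \left(-111 + 2 \sqrt{-3 - 5}\right)^{2} = \left(-111 + 2 \sqrt{-8}\right)^{2} = \left(-111 + 2 \cdot 2 i \sqrt{2}\right)^{2} = \left(-111 + 4 i \sqrt{2}\right)^{2}$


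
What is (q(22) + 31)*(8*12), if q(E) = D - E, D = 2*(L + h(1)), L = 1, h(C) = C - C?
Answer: 1056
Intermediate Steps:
h(C) = 0
D = 2 (D = 2*(1 + 0) = 2*1 = 2)
q(E) = 2 - E
(q(22) + 31)*(8*12) = ((2 - 1*22) + 31)*(8*12) = ((2 - 22) + 31)*96 = (-20 + 31)*96 = 11*96 = 1056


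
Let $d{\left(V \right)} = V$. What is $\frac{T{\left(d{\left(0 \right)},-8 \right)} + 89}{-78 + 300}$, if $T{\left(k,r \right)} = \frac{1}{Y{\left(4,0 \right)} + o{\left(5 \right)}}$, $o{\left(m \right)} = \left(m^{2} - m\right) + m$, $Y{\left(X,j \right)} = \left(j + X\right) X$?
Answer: $\frac{1825}{4551} \approx 0.40101$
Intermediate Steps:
$Y{\left(X,j \right)} = X \left(X + j\right)$ ($Y{\left(X,j \right)} = \left(X + j\right) X = X \left(X + j\right)$)
$o{\left(m \right)} = m^{2}$
$T{\left(k,r \right)} = \frac{1}{41}$ ($T{\left(k,r \right)} = \frac{1}{4 \left(4 + 0\right) + 5^{2}} = \frac{1}{4 \cdot 4 + 25} = \frac{1}{16 + 25} = \frac{1}{41}$)
$\frac{T{\left(d{\left(0 \right)},-8 \right)} + 89}{-78 + 300} = \frac{\frac{1}{41} + 89}{-78 + 300} = \frac{3650}{41 \cdot 222} = \frac{3650}{41} \cdot \frac{1}{222} = \frac{1825}{4551}$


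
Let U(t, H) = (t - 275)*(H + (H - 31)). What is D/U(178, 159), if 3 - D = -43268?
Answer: -43271/27839 ≈ -1.5543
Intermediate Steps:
D = 43271 (D = 3 - 1*(-43268) = 3 + 43268 = 43271)
U(t, H) = (-275 + t)*(-31 + 2*H) (U(t, H) = (-275 + t)*(H + (-31 + H)) = (-275 + t)*(-31 + 2*H))
D/U(178, 159) = 43271/(8525 - 550*159 - 31*178 + 2*159*178) = 43271/(8525 - 87450 - 5518 + 56604) = 43271/(-27839) = 43271*(-1/27839) = -43271/27839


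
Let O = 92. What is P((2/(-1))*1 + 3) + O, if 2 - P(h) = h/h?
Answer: 93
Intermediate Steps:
P(h) = 1 (P(h) = 2 - h/h = 2 - 1*1 = 2 - 1 = 1)
P((2/(-1))*1 + 3) + O = 1 + 92 = 93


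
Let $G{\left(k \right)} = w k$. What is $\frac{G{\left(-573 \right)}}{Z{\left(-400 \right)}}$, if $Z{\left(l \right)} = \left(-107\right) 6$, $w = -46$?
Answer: $- \frac{4393}{107} \approx -41.056$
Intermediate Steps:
$Z{\left(l \right)} = -642$
$G{\left(k \right)} = - 46 k$
$\frac{G{\left(-573 \right)}}{Z{\left(-400 \right)}} = \frac{\left(-46\right) \left(-573\right)}{-642} = 26358 \left(- \frac{1}{642}\right) = - \frac{4393}{107}$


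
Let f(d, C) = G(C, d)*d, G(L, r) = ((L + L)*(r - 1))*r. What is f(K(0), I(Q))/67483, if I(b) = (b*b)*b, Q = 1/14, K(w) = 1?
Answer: 0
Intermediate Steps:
G(L, r) = 2*L*r*(-1 + r) (G(L, r) = ((2*L)*(-1 + r))*r = (2*L*(-1 + r))*r = 2*L*r*(-1 + r))
Q = 1/14 ≈ 0.071429
I(b) = b**3 (I(b) = b**2*b = b**3)
f(d, C) = 2*C*d**2*(-1 + d) (f(d, C) = (2*C*d*(-1 + d))*d = 2*C*d**2*(-1 + d))
f(K(0), I(Q))/67483 = (2*(1/14)**3*1**2*(-1 + 1))/67483 = (2*(1/2744)*1*0)*(1/67483) = 0*(1/67483) = 0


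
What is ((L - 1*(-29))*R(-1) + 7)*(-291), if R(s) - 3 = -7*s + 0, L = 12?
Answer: -121347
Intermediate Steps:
R(s) = 3 - 7*s (R(s) = 3 + (-7*s + 0) = 3 - 7*s)
((L - 1*(-29))*R(-1) + 7)*(-291) = ((12 - 1*(-29))*(3 - 7*(-1)) + 7)*(-291) = ((12 + 29)*(3 + 7) + 7)*(-291) = (41*10 + 7)*(-291) = (410 + 7)*(-291) = 417*(-291) = -121347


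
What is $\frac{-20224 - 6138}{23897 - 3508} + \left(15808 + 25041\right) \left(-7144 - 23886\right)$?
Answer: $- \frac{25843964225192}{20389} \approx -1.2675 \cdot 10^{9}$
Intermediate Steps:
$\frac{-20224 - 6138}{23897 - 3508} + \left(15808 + 25041\right) \left(-7144 - 23886\right) = - \frac{26362}{20389} + 40849 \left(-31030\right) = \left(-26362\right) \frac{1}{20389} - 1267544470 = - \frac{26362}{20389} - 1267544470 = - \frac{25843964225192}{20389}$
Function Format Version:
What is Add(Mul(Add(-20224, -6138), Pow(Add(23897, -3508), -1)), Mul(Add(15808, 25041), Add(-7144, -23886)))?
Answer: Rational(-25843964225192, 20389) ≈ -1.2675e+9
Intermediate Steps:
Add(Mul(Add(-20224, -6138), Pow(Add(23897, -3508), -1)), Mul(Add(15808, 25041), Add(-7144, -23886))) = Add(Mul(-26362, Pow(20389, -1)), Mul(40849, -31030)) = Add(Mul(-26362, Rational(1, 20389)), -1267544470) = Add(Rational(-26362, 20389), -1267544470) = Rational(-25843964225192, 20389)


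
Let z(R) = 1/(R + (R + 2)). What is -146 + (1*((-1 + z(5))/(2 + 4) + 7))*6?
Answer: -1259/12 ≈ -104.92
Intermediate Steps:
z(R) = 1/(2 + 2*R) (z(R) = 1/(R + (2 + R)) = 1/(2 + 2*R))
-146 + (1*((-1 + z(5))/(2 + 4) + 7))*6 = -146 + (1*((-1 + 1/(2*(1 + 5)))/(2 + 4) + 7))*6 = -146 + (1*((-1 + (1/2)/6)/6 + 7))*6 = -146 + (1*((-1 + (1/2)*(1/6))*(1/6) + 7))*6 = -146 + (1*((-1 + 1/12)*(1/6) + 7))*6 = -146 + (1*(-11/12*1/6 + 7))*6 = -146 + (1*(-11/72 + 7))*6 = -146 + (1*(493/72))*6 = -146 + (493/72)*6 = -146 + 493/12 = -1259/12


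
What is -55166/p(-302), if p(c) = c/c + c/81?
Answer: 4468446/221 ≈ 20219.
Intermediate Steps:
p(c) = 1 + c/81 (p(c) = 1 + c*(1/81) = 1 + c/81)
-55166/p(-302) = -55166/(1 + (1/81)*(-302)) = -55166/(1 - 302/81) = -55166/(-221/81) = -55166*(-81/221) = 4468446/221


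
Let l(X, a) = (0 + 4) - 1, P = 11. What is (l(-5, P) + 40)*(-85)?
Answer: -3655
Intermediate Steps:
l(X, a) = 3 (l(X, a) = 4 - 1 = 3)
(l(-5, P) + 40)*(-85) = (3 + 40)*(-85) = 43*(-85) = -3655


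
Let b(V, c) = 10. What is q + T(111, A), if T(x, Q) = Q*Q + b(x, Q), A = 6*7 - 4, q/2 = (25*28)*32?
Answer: 46254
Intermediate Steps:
q = 44800 (q = 2*((25*28)*32) = 2*(700*32) = 2*22400 = 44800)
A = 38 (A = 42 - 4 = 38)
T(x, Q) = 10 + Q² (T(x, Q) = Q*Q + 10 = Q² + 10 = 10 + Q²)
q + T(111, A) = 44800 + (10 + 38²) = 44800 + (10 + 1444) = 44800 + 1454 = 46254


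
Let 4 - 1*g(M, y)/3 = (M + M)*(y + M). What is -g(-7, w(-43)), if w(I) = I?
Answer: 2088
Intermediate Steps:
g(M, y) = 12 - 6*M*(M + y) (g(M, y) = 12 - 3*(M + M)*(y + M) = 12 - 3*2*M*(M + y) = 12 - 6*M*(M + y))
-g(-7, w(-43)) = -(12 - 6*(-7)² - 6*(-7)*(-43)) = -(12 - 6*49 - 1806) = -(12 - 294 - 1806) = -1*(-2088) = 2088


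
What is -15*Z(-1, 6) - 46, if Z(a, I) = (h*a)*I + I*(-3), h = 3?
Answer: 494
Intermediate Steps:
Z(a, I) = -3*I + 3*I*a (Z(a, I) = (3*a)*I + I*(-3) = 3*I*a - 3*I = -3*I + 3*I*a)
-15*Z(-1, 6) - 46 = -45*6*(-1 - 1) - 46 = -45*6*(-2) - 46 = -15*(-36) - 46 = 540 - 46 = 494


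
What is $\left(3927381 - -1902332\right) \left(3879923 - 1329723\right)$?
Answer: $14866934092600$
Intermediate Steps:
$\left(3927381 - -1902332\right) \left(3879923 - 1329723\right) = \left(3927381 + 1902332\right) 2550200 = 5829713 \cdot 2550200 = 14866934092600$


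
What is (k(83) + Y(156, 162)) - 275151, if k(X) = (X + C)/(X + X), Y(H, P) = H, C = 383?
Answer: -22824352/83 ≈ -2.7499e+5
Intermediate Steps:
k(X) = (383 + X)/(2*X) (k(X) = (X + 383)/(X + X) = (383 + X)/((2*X)) = (383 + X)*(1/(2*X)) = (383 + X)/(2*X))
(k(83) + Y(156, 162)) - 275151 = ((1/2)*(383 + 83)/83 + 156) - 275151 = ((1/2)*(1/83)*466 + 156) - 275151 = (233/83 + 156) - 275151 = 13181/83 - 275151 = -22824352/83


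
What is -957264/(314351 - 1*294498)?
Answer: -957264/19853 ≈ -48.218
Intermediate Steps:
-957264/(314351 - 1*294498) = -957264/(314351 - 294498) = -957264/19853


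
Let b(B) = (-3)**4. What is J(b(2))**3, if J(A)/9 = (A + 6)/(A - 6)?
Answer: 17779581/15625 ≈ 1137.9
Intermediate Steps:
b(B) = 81
J(A) = 9*(6 + A)/(-6 + A) (J(A) = 9*((A + 6)/(A - 6)) = 9*((6 + A)/(-6 + A)) = 9*(6 + A)/(-6 + A))
J(b(2))**3 = (9*(6 + 81)/(-6 + 81))**3 = (9*87/75)**3 = (9*(1/75)*87)**3 = (261/25)**3 = 17779581/15625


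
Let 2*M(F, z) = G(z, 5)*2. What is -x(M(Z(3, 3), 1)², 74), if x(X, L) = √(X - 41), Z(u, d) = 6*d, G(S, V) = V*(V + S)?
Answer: -√859 ≈ -29.309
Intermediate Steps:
G(S, V) = V*(S + V)
M(F, z) = 25 + 5*z (M(F, z) = ((5*(z + 5))*2)/2 = ((5*(5 + z))*2)/2 = ((25 + 5*z)*2)/2 = (50 + 10*z)/2 = 25 + 5*z)
x(X, L) = √(-41 + X)
-x(M(Z(3, 3), 1)², 74) = -√(-41 + (25 + 5*1)²) = -√(-41 + (25 + 5)²) = -√(-41 + 30²) = -√(-41 + 900) = -√859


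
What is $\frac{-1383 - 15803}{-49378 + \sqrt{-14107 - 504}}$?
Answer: $\frac{848610308}{2438201495} + \frac{17186 i \sqrt{14611}}{2438201495} \approx 0.34805 + 0.00085201 i$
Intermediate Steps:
$\frac{-1383 - 15803}{-49378 + \sqrt{-14107 - 504}} = - \frac{17186}{-49378 + \sqrt{-14611}} = - \frac{17186}{-49378 + i \sqrt{14611}}$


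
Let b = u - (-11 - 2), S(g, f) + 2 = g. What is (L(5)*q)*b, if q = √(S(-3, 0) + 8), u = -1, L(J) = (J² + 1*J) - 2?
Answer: 336*√3 ≈ 581.97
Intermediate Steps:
L(J) = -2 + J + J² (L(J) = (J² + J) - 2 = (J + J²) - 2 = -2 + J + J²)
S(g, f) = -2 + g
b = 12 (b = -1 - (-11 - 2) = -1 - 1*(-13) = -1 + 13 = 12)
q = √3 (q = √((-2 - 3) + 8) = √(-5 + 8) = √3 ≈ 1.7320)
(L(5)*q)*b = ((-2 + 5 + 5²)*√3)*12 = ((-2 + 5 + 25)*√3)*12 = (28*√3)*12 = 336*√3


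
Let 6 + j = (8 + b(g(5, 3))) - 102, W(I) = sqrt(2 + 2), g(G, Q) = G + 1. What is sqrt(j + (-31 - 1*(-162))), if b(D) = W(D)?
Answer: sqrt(33) ≈ 5.7446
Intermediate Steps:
g(G, Q) = 1 + G
W(I) = 2 (W(I) = sqrt(4) = 2)
b(D) = 2
j = -98 (j = -6 + ((8 + 2) - 102) = -6 + (10 - 102) = -6 - 92 = -98)
sqrt(j + (-31 - 1*(-162))) = sqrt(-98 + (-31 - 1*(-162))) = sqrt(-98 + (-31 + 162)) = sqrt(-98 + 131) = sqrt(33)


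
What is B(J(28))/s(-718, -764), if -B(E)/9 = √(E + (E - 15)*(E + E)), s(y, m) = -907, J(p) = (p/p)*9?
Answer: 27*I*√11/907 ≈ 0.098731*I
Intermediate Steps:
J(p) = 9 (J(p) = 1*9 = 9)
B(E) = -9*√(E + 2*E*(-15 + E)) (B(E) = -9*√(E + (E - 15)*(E + E)) = -9*√(E + (-15 + E)*(2*E)) = -9*√(E + 2*E*(-15 + E)))
B(J(28))/s(-718, -764) = -9*3*√(-29 + 2*9)/(-907) = -9*3*√(-29 + 18)*(-1/907) = -9*3*I*√11*(-1/907) = -27*I*√11*(-1/907) = 27*I*√11/907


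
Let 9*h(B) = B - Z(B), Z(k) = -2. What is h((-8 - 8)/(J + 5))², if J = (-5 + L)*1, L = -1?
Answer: 4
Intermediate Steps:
J = -6 (J = (-5 - 1)*1 = -6*1 = -6)
h(B) = 2/9 + B/9 (h(B) = (B - 1*(-2))/9 = (B + 2)/9 = (2 + B)/9 = 2/9 + B/9)
h((-8 - 8)/(J + 5))² = (2/9 + ((-8 - 8)/(-6 + 5))/9)² = (2/9 + (-16/(-1))/9)² = (2/9 + (-16*(-1))/9)² = (2/9 + (⅑)*16)² = (2/9 + 16/9)² = 2² = 4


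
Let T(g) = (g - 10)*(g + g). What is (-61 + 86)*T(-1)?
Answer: 550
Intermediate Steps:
T(g) = 2*g*(-10 + g) (T(g) = (-10 + g)*(2*g) = 2*g*(-10 + g))
(-61 + 86)*T(-1) = (-61 + 86)*(2*(-1)*(-10 - 1)) = 25*(2*(-1)*(-11)) = 25*22 = 550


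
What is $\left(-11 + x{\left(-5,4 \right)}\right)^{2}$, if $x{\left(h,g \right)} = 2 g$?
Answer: $9$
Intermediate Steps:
$\left(-11 + x{\left(-5,4 \right)}\right)^{2} = \left(-11 + 2 \cdot 4\right)^{2} = \left(-11 + 8\right)^{2} = \left(-3\right)^{2} = 9$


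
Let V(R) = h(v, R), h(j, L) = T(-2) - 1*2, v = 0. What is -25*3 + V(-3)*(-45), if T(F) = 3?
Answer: -120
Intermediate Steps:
h(j, L) = 1 (h(j, L) = 3 - 1*2 = 3 - 2 = 1)
V(R) = 1
-25*3 + V(-3)*(-45) = -25*3 + 1*(-45) = -75 - 45 = -120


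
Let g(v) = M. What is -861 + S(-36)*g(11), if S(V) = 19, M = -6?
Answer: -975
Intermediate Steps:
g(v) = -6
-861 + S(-36)*g(11) = -861 + 19*(-6) = -861 - 114 = -975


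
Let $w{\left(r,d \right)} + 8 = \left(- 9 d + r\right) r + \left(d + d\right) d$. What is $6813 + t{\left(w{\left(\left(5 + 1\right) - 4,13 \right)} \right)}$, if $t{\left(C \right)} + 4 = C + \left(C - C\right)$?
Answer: $6909$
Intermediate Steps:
$w{\left(r,d \right)} = -8 + 2 d^{2} + r \left(r - 9 d\right)$ ($w{\left(r,d \right)} = -8 + \left(\left(- 9 d + r\right) r + \left(d + d\right) d\right) = -8 + \left(\left(r - 9 d\right) r + 2 d d\right) = -8 + \left(r \left(r - 9 d\right) + 2 d^{2}\right) = -8 + \left(2 d^{2} + r \left(r - 9 d\right)\right) = -8 + 2 d^{2} + r \left(r - 9 d\right)$)
$t{\left(C \right)} = -4 + C$ ($t{\left(C \right)} = -4 + \left(C + \left(C - C\right)\right) = -4 + \left(C + 0\right) = -4 + C$)
$6813 + t{\left(w{\left(\left(5 + 1\right) - 4,13 \right)} \right)} = 6813 - \left(-326 - \left(\left(5 + 1\right) - 4\right)^{2} + 117 \left(\left(5 + 1\right) - 4\right)\right) = 6813 - \left(-326 - \left(6 - 4\right)^{2} + 117 \left(6 - 4\right)\right) = 6813 + \left(-4 + \left(-8 + 2^{2} + 338 - 117 \cdot 2\right)\right) = 6813 + \left(-4 + \left(-8 + 4 + 338 - 234\right)\right) = 6813 + \left(-4 + 100\right) = 6813 + 96 = 6909$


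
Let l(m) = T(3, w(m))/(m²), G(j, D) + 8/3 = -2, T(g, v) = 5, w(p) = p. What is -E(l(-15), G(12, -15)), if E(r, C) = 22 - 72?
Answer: 50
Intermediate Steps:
G(j, D) = -14/3 (G(j, D) = -8/3 - 2 = -14/3)
l(m) = 5/m² (l(m) = 5/(m²) = 5/m²)
E(r, C) = -50
-E(l(-15), G(12, -15)) = -1*(-50) = 50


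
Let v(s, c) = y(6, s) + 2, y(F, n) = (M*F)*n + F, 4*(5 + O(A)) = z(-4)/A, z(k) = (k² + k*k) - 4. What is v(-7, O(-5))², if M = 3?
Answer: 13924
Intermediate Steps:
z(k) = -4 + 2*k² (z(k) = (k² + k²) - 4 = 2*k² - 4 = -4 + 2*k²)
O(A) = -5 + 7/A (O(A) = -5 + ((-4 + 2*(-4)²)/A)/4 = -5 + ((-4 + 2*16)/A)/4 = -5 + ((-4 + 32)/A)/4 = -5 + (28/A)/4 = -5 + 7/A)
y(F, n) = F + 3*F*n (y(F, n) = (3*F)*n + F = 3*F*n + F = F + 3*F*n)
v(s, c) = 8 + 18*s (v(s, c) = 6*(1 + 3*s) + 2 = (6 + 18*s) + 2 = 8 + 18*s)
v(-7, O(-5))² = (8 + 18*(-7))² = (8 - 126)² = (-118)² = 13924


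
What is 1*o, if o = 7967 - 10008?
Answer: -2041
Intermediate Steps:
o = -2041
1*o = 1*(-2041) = -2041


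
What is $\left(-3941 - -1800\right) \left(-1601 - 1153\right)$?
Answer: $5896314$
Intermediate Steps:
$\left(-3941 - -1800\right) \left(-1601 - 1153\right) = \left(-3941 + 1800\right) \left(-2754\right) = \left(-2141\right) \left(-2754\right) = 5896314$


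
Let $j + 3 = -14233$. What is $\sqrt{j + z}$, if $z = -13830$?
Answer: $i \sqrt{28066} \approx 167.53 i$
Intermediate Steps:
$j = -14236$ ($j = -3 - 14233 = -14236$)
$\sqrt{j + z} = \sqrt{-14236 - 13830} = \sqrt{-28066} = i \sqrt{28066}$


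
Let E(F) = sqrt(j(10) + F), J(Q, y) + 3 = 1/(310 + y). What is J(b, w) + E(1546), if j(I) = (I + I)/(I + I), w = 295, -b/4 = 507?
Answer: -1814/605 + sqrt(1547) ≈ 36.334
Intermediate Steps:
b = -2028 (b = -4*507 = -2028)
J(Q, y) = -3 + 1/(310 + y)
j(I) = 1 (j(I) = (2*I)/((2*I)) = (2*I)*(1/(2*I)) = 1)
E(F) = sqrt(1 + F)
J(b, w) + E(1546) = (-929 - 3*295)/(310 + 295) + sqrt(1 + 1546) = (-929 - 885)/605 + sqrt(1547) = (1/605)*(-1814) + sqrt(1547) = -1814/605 + sqrt(1547)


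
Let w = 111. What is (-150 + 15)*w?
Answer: -14985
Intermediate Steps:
(-150 + 15)*w = (-150 + 15)*111 = -135*111 = -14985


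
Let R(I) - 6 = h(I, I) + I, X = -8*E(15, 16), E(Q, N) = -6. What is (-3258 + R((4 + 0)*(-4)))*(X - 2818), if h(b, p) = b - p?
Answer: 9052360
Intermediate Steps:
X = 48 (X = -8*(-6) = 48)
R(I) = 6 + I (R(I) = 6 + ((I - I) + I) = 6 + (0 + I) = 6 + I)
(-3258 + R((4 + 0)*(-4)))*(X - 2818) = (-3258 + (6 + (4 + 0)*(-4)))*(48 - 2818) = (-3258 + (6 + 4*(-4)))*(-2770) = (-3258 + (6 - 16))*(-2770) = (-3258 - 10)*(-2770) = -3268*(-2770) = 9052360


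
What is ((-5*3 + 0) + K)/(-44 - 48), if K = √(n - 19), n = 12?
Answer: 15/92 - I*√7/92 ≈ 0.16304 - 0.028758*I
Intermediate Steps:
K = I*√7 (K = √(12 - 19) = √(-7) = I*√7 ≈ 2.6458*I)
((-5*3 + 0) + K)/(-44 - 48) = ((-5*3 + 0) + I*√7)/(-44 - 48) = ((-15 + 0) + I*√7)/(-92) = -(-15 + I*√7)/92 = 15/92 - I*√7/92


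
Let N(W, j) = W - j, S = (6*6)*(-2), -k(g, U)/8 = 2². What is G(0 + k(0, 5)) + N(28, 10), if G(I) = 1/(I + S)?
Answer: 1871/104 ≈ 17.990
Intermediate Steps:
k(g, U) = -32 (k(g, U) = -8*2² = -8*4 = -32)
S = -72 (S = 36*(-2) = -72)
G(I) = 1/(-72 + I) (G(I) = 1/(I - 72) = 1/(-72 + I))
G(0 + k(0, 5)) + N(28, 10) = 1/(-72 + (0 - 32)) + (28 - 1*10) = 1/(-72 - 32) + (28 - 10) = 1/(-104) + 18 = -1/104 + 18 = 1871/104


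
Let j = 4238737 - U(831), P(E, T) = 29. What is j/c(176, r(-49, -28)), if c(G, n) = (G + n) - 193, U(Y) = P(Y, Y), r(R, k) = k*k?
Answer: 4238708/767 ≈ 5526.3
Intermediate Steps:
r(R, k) = k²
U(Y) = 29
c(G, n) = -193 + G + n
j = 4238708 (j = 4238737 - 1*29 = 4238737 - 29 = 4238708)
j/c(176, r(-49, -28)) = 4238708/(-193 + 176 + (-28)²) = 4238708/(-193 + 176 + 784) = 4238708/767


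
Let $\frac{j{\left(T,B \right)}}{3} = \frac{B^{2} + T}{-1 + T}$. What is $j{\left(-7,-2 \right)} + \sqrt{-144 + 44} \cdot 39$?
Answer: $\frac{9}{8} + 390 i \approx 1.125 + 390.0 i$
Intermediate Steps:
$j{\left(T,B \right)} = \frac{3 \left(T + B^{2}\right)}{-1 + T}$ ($j{\left(T,B \right)} = 3 \frac{B^{2} + T}{-1 + T} = 3 \frac{T + B^{2}}{-1 + T} = \frac{3 \left(T + B^{2}\right)}{-1 + T}$)
$j{\left(-7,-2 \right)} + \sqrt{-144 + 44} \cdot 39 = \frac{3 \left(-7 + \left(-2\right)^{2}\right)}{-1 - 7} + \sqrt{-144 + 44} \cdot 39 = \frac{3 \left(-7 + 4\right)}{-8} + \sqrt{-100} \cdot 39 = 3 \left(- \frac{1}{8}\right) \left(-3\right) + 10 i 39 = \frac{9}{8} + 390 i$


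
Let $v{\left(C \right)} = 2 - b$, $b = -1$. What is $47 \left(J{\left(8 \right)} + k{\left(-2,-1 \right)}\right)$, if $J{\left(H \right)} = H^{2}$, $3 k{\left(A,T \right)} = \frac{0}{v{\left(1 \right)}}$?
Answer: $3008$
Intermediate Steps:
$v{\left(C \right)} = 3$ ($v{\left(C \right)} = 2 - -1 = 2 + 1 = 3$)
$k{\left(A,T \right)} = 0$ ($k{\left(A,T \right)} = \frac{0 \cdot \frac{1}{3}}{3} = \frac{1}{3} \cdot 0 = 0$)
$47 \left(J{\left(8 \right)} + k{\left(-2,-1 \right)}\right) = 47 \left(8^{2} + 0\right) = 47 \left(64 + 0\right) = 47 \cdot 64 = 3008$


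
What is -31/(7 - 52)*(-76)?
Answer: -2356/45 ≈ -52.356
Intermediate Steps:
-31/(7 - 52)*(-76) = -31/(-45)*(-76) = -31*(-1/45)*(-76) = (31/45)*(-76) = -2356/45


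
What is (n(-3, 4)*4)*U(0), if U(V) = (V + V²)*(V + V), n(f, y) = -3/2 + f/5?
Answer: 0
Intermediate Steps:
n(f, y) = -3/2 + f/5 (n(f, y) = -3*½ + f*(⅕) = -3/2 + f/5)
U(V) = 2*V*(V + V²) (U(V) = (V + V²)*(2*V) = 2*V*(V + V²))
(n(-3, 4)*4)*U(0) = ((-3/2 + (⅕)*(-3))*4)*(2*0²*(1 + 0)) = ((-3/2 - ⅗)*4)*(2*0*1) = -21/10*4*0 = -42/5*0 = 0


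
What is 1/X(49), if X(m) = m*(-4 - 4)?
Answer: -1/392 ≈ -0.0025510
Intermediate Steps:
X(m) = -8*m (X(m) = m*(-8) = -8*m)
1/X(49) = 1/(-8*49) = 1/(-392) = -1/392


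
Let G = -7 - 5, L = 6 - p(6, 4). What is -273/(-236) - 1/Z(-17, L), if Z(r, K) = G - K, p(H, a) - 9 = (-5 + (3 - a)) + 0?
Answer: 4331/3540 ≈ 1.2234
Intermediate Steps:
p(H, a) = 7 - a (p(H, a) = 9 + ((-5 + (3 - a)) + 0) = 9 + ((-2 - a) + 0) = 9 + (-2 - a) = 7 - a)
L = 3 (L = 6 - (7 - 1*4) = 6 - (7 - 4) = 6 - 1*3 = 6 - 3 = 3)
G = -12
Z(r, K) = -12 - K
-273/(-236) - 1/Z(-17, L) = -273/(-236) - 1/(-12 - 1*3) = -273*(-1/236) - 1/(-12 - 3) = 273/236 - 1/(-15) = 273/236 - 1*(-1/15) = 273/236 + 1/15 = 4331/3540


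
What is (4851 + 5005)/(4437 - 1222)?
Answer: 9856/3215 ≈ 3.0656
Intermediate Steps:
(4851 + 5005)/(4437 - 1222) = 9856/3215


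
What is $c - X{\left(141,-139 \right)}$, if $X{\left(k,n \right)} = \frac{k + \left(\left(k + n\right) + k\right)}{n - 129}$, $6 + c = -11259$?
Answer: $- \frac{754684}{67} \approx -11264.0$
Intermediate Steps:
$c = -11265$ ($c = -6 - 11259 = -11265$)
$X{\left(k,n \right)} = \frac{n + 3 k}{-129 + n}$ ($X{\left(k,n \right)} = \frac{k + \left(n + 2 k\right)}{-129 + n} = \frac{n + 3 k}{-129 + n}$)
$c - X{\left(141,-139 \right)} = -11265 - \frac{-139 + 3 \cdot 141}{-129 - 139} = -11265 - \frac{-139 + 423}{-268} = -11265 - \left(- \frac{1}{268}\right) 284 = -11265 - - \frac{71}{67} = -11265 + \frac{71}{67} = - \frac{754684}{67}$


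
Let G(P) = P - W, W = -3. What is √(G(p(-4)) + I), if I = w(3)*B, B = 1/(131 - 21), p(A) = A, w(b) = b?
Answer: I*√11770/110 ≈ 0.98627*I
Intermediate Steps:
B = 1/110 ≈ 0.0090909
G(P) = 3 + P (G(P) = P - 1*(-3) = P + 3 = 3 + P)
I = 3/110 (I = 3*(1/110) = 3/110 ≈ 0.027273)
√(G(p(-4)) + I) = √((3 - 4) + 3/110) = √(-1 + 3/110) = √(-107/110) = I*√11770/110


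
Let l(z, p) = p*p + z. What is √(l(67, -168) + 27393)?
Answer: 2*√13921 ≈ 235.97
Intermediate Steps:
l(z, p) = z + p² (l(z, p) = p² + z = z + p²)
√(l(67, -168) + 27393) = √((67 + (-168)²) + 27393) = √((67 + 28224) + 27393) = √(28291 + 27393) = √55684 = 2*√13921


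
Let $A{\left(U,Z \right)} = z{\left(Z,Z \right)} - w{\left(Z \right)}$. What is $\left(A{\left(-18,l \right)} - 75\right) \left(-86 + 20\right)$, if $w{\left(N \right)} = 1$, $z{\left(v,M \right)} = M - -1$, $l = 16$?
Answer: $3894$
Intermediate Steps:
$z{\left(v,M \right)} = 1 + M$ ($z{\left(v,M \right)} = M + 1 = 1 + M$)
$A{\left(U,Z \right)} = Z$ ($A{\left(U,Z \right)} = \left(1 + Z\right) - 1 = Z$)
$\left(A{\left(-18,l \right)} - 75\right) \left(-86 + 20\right) = \left(16 - 75\right) \left(-86 + 20\right) = \left(-59\right) \left(-66\right) = 3894$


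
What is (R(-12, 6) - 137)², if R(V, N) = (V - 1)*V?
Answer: 361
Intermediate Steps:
R(V, N) = V*(-1 + V) (R(V, N) = (-1 + V)*V = V*(-1 + V))
(R(-12, 6) - 137)² = (-12*(-1 - 12) - 137)² = (-12*(-13) - 137)² = (156 - 137)² = 19² = 361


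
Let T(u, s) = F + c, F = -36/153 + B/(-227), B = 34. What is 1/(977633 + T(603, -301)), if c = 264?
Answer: 3859/3773703037 ≈ 1.0226e-6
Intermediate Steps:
F = -1486/3859 (F = -36/153 + 34/(-227) = -36*1/153 + 34*(-1/227) = -4/17 - 34/227 = -1486/3859 ≈ -0.38507)
T(u, s) = 1017290/3859 (T(u, s) = -1486/3859 + 264 = 1017290/3859)
1/(977633 + T(603, -301)) = 1/(977633 + 1017290/3859) = 1/(3773703037/3859) = 3859/3773703037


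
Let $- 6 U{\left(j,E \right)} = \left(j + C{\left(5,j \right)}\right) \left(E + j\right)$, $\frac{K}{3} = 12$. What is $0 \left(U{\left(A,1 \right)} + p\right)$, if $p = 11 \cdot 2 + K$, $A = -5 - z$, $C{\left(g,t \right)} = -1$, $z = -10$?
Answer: $0$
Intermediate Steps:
$K = 36$ ($K = 3 \cdot 12 = 36$)
$A = 5$ ($A = -5 - -10 = -5 + 10 = 5$)
$U{\left(j,E \right)} = - \frac{\left(-1 + j\right) \left(E + j\right)}{6}$ ($U{\left(j,E \right)} = - \frac{\left(j - 1\right) \left(E + j\right)}{6} = - \frac{\left(-1 + j\right) \left(E + j\right)}{6}$)
$p = 58$ ($p = 11 \cdot 2 + 36 = 22 + 36 = 58$)
$0 \left(U{\left(A,1 \right)} + p\right) = 0 \left(\left(- \frac{5^{2}}{6} + \frac{1}{6} \cdot 1 + \frac{1}{6} \cdot 5 - \frac{1}{6} \cdot 5\right) + 58\right) = 0 \left(\left(\left(- \frac{1}{6}\right) 25 + \frac{1}{6} + \frac{5}{6} - \frac{5}{6}\right) + 58\right) = 0 \left(\left(- \frac{25}{6} + \frac{1}{6} + \frac{5}{6} - \frac{5}{6}\right) + 58\right) = 0 \left(-4 + 58\right) = 0 \cdot 54 = 0$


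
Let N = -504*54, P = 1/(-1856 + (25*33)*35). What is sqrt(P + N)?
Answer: I*sqrt(19868397413957)/27019 ≈ 164.97*I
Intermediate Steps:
P = 1/27019 (P = 1/(-1856 + 825*35) = 1/(-1856 + 28875) = 1/27019 ≈ 3.7011e-5)
N = -27216
sqrt(P + N) = sqrt(1/27019 - 27216) = sqrt(-735349103/27019) = I*sqrt(19868397413957)/27019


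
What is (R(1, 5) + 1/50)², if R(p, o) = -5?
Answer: 62001/2500 ≈ 24.800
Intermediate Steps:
(R(1, 5) + 1/50)² = (-5 + 1/50)² = (-249/50)² = 62001/2500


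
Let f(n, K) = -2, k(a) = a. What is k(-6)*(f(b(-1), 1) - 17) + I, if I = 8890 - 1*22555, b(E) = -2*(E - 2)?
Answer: -13551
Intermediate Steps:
b(E) = 4 - 2*E (b(E) = -2*(-2 + E) = 4 - 2*E)
I = -13665 (I = 8890 - 22555 = -13665)
k(-6)*(f(b(-1), 1) - 17) + I = -6*(-2 - 17) - 13665 = -6*(-19) - 13665 = 114 - 13665 = -13551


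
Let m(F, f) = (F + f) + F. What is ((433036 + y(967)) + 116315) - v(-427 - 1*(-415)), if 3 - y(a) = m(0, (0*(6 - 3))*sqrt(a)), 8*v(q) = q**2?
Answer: 549336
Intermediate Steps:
v(q) = q**2/8
m(F, f) = f + 2*F
y(a) = 3 (y(a) = 3 - ((0*(6 - 3))*sqrt(a) + 2*0) = 3 - ((0*3)*sqrt(a) + 0) = 3 - (0*sqrt(a) + 0) = 3 - (0 + 0) = 3 - 1*0 = 3 + 0 = 3)
((433036 + y(967)) + 116315) - v(-427 - 1*(-415)) = ((433036 + 3) + 116315) - (-427 - 1*(-415))**2/8 = (433039 + 116315) - (-427 + 415)**2/8 = 549354 - (-12)**2/8 = 549354 - 144/8 = 549354 - 1*18 = 549354 - 18 = 549336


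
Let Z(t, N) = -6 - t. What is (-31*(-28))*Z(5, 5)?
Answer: -9548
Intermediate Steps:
(-31*(-28))*Z(5, 5) = (-31*(-28))*(-6 - 1*5) = 868*(-6 - 5) = 868*(-11) = -9548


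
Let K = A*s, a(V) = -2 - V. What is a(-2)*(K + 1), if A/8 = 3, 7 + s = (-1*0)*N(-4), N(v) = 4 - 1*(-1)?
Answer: 0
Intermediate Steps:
N(v) = 5 (N(v) = 4 + 1 = 5)
s = -7 (s = -7 - 1*0*5 = -7 + 0*5 = -7 + 0 = -7)
A = 24 (A = 8*3 = 24)
K = -168 (K = 24*(-7) = -168)
a(-2)*(K + 1) = (-2 - 1*(-2))*(-168 + 1) = (-2 + 2)*(-167) = 0*(-167) = 0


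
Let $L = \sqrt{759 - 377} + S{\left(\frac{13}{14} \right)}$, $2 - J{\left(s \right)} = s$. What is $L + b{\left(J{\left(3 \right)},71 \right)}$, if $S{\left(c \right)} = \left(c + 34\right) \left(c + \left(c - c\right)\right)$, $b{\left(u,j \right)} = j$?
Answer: $\frac{20273}{196} + \sqrt{382} \approx 122.98$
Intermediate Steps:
$J{\left(s \right)} = 2 - s$
$S{\left(c \right)} = c \left(34 + c\right)$ ($S{\left(c \right)} = \left(34 + c\right) \left(c + 0\right) = \left(34 + c\right) c = c \left(34 + c\right)$)
$L = \frac{6357}{196} + \sqrt{382}$ ($L = \sqrt{759 - 377} + \frac{13}{14} \left(34 + \frac{13}{14}\right) = \sqrt{382} + 13 \cdot \frac{1}{14} \left(34 + 13 \cdot \frac{1}{14}\right) = \sqrt{382} + \frac{13 \left(34 + \frac{13}{14}\right)}{14} = \sqrt{382} + \frac{13}{14} \cdot \frac{489}{14} = \sqrt{382} + \frac{6357}{196} = \frac{6357}{196} + \sqrt{382} \approx 51.979$)
$L + b{\left(J{\left(3 \right)},71 \right)} = \left(\frac{6357}{196} + \sqrt{382}\right) + 71 = \frac{20273}{196} + \sqrt{382}$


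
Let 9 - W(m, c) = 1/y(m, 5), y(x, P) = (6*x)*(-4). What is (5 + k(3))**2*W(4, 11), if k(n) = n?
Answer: 1730/3 ≈ 576.67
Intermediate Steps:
y(x, P) = -24*x
W(m, c) = 9 + 1/(24*m) (W(m, c) = 9 - 1/((-24*m)) = 9 - (-1)/(24*m) = 9 + 1/(24*m))
(5 + k(3))**2*W(4, 11) = (5 + 3)**2*(9 + (1/24)/4) = 8**2*(9 + (1/24)*(1/4)) = 64*(9 + 1/96) = 64*(865/96) = 1730/3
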